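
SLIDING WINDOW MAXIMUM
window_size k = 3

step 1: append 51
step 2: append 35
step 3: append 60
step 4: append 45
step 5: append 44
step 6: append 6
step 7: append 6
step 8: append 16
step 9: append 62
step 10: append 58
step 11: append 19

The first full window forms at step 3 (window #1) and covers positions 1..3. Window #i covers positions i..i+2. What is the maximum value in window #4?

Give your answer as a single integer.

Answer: 45

Derivation:
step 1: append 51 -> window=[51] (not full yet)
step 2: append 35 -> window=[51, 35] (not full yet)
step 3: append 60 -> window=[51, 35, 60] -> max=60
step 4: append 45 -> window=[35, 60, 45] -> max=60
step 5: append 44 -> window=[60, 45, 44] -> max=60
step 6: append 6 -> window=[45, 44, 6] -> max=45
Window #4 max = 45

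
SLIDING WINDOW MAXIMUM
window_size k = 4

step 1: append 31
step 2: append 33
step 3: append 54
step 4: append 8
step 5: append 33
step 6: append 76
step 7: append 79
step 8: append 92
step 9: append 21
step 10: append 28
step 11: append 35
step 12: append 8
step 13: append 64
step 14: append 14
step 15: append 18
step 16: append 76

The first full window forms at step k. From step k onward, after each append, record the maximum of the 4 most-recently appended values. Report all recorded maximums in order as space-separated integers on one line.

step 1: append 31 -> window=[31] (not full yet)
step 2: append 33 -> window=[31, 33] (not full yet)
step 3: append 54 -> window=[31, 33, 54] (not full yet)
step 4: append 8 -> window=[31, 33, 54, 8] -> max=54
step 5: append 33 -> window=[33, 54, 8, 33] -> max=54
step 6: append 76 -> window=[54, 8, 33, 76] -> max=76
step 7: append 79 -> window=[8, 33, 76, 79] -> max=79
step 8: append 92 -> window=[33, 76, 79, 92] -> max=92
step 9: append 21 -> window=[76, 79, 92, 21] -> max=92
step 10: append 28 -> window=[79, 92, 21, 28] -> max=92
step 11: append 35 -> window=[92, 21, 28, 35] -> max=92
step 12: append 8 -> window=[21, 28, 35, 8] -> max=35
step 13: append 64 -> window=[28, 35, 8, 64] -> max=64
step 14: append 14 -> window=[35, 8, 64, 14] -> max=64
step 15: append 18 -> window=[8, 64, 14, 18] -> max=64
step 16: append 76 -> window=[64, 14, 18, 76] -> max=76

Answer: 54 54 76 79 92 92 92 92 35 64 64 64 76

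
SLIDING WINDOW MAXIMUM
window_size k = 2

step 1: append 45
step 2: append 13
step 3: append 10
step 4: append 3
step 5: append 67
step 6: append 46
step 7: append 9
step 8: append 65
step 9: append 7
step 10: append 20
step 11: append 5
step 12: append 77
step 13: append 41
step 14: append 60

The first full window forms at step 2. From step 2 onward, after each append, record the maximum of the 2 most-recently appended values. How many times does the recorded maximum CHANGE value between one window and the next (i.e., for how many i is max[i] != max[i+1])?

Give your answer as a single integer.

step 1: append 45 -> window=[45] (not full yet)
step 2: append 13 -> window=[45, 13] -> max=45
step 3: append 10 -> window=[13, 10] -> max=13
step 4: append 3 -> window=[10, 3] -> max=10
step 5: append 67 -> window=[3, 67] -> max=67
step 6: append 46 -> window=[67, 46] -> max=67
step 7: append 9 -> window=[46, 9] -> max=46
step 8: append 65 -> window=[9, 65] -> max=65
step 9: append 7 -> window=[65, 7] -> max=65
step 10: append 20 -> window=[7, 20] -> max=20
step 11: append 5 -> window=[20, 5] -> max=20
step 12: append 77 -> window=[5, 77] -> max=77
step 13: append 41 -> window=[77, 41] -> max=77
step 14: append 60 -> window=[41, 60] -> max=60
Recorded maximums: 45 13 10 67 67 46 65 65 20 20 77 77 60
Changes between consecutive maximums: 8

Answer: 8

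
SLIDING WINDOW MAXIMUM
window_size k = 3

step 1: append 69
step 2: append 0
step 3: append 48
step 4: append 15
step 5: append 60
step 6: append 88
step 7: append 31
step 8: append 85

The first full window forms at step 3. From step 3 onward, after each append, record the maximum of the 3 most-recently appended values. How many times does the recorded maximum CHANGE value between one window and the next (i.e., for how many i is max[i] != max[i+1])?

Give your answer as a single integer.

step 1: append 69 -> window=[69] (not full yet)
step 2: append 0 -> window=[69, 0] (not full yet)
step 3: append 48 -> window=[69, 0, 48] -> max=69
step 4: append 15 -> window=[0, 48, 15] -> max=48
step 5: append 60 -> window=[48, 15, 60] -> max=60
step 6: append 88 -> window=[15, 60, 88] -> max=88
step 7: append 31 -> window=[60, 88, 31] -> max=88
step 8: append 85 -> window=[88, 31, 85] -> max=88
Recorded maximums: 69 48 60 88 88 88
Changes between consecutive maximums: 3

Answer: 3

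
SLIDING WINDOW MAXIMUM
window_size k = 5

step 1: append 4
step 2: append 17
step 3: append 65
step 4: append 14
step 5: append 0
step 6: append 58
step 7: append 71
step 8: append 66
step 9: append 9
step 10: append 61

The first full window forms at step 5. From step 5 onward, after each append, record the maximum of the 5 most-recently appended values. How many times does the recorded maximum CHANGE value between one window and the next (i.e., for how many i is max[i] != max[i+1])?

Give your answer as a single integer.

step 1: append 4 -> window=[4] (not full yet)
step 2: append 17 -> window=[4, 17] (not full yet)
step 3: append 65 -> window=[4, 17, 65] (not full yet)
step 4: append 14 -> window=[4, 17, 65, 14] (not full yet)
step 5: append 0 -> window=[4, 17, 65, 14, 0] -> max=65
step 6: append 58 -> window=[17, 65, 14, 0, 58] -> max=65
step 7: append 71 -> window=[65, 14, 0, 58, 71] -> max=71
step 8: append 66 -> window=[14, 0, 58, 71, 66] -> max=71
step 9: append 9 -> window=[0, 58, 71, 66, 9] -> max=71
step 10: append 61 -> window=[58, 71, 66, 9, 61] -> max=71
Recorded maximums: 65 65 71 71 71 71
Changes between consecutive maximums: 1

Answer: 1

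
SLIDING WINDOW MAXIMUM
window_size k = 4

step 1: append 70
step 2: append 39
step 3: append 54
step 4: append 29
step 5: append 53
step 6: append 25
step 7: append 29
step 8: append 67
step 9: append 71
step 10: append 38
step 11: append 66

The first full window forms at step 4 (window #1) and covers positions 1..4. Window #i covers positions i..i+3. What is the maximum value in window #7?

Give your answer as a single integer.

step 1: append 70 -> window=[70] (not full yet)
step 2: append 39 -> window=[70, 39] (not full yet)
step 3: append 54 -> window=[70, 39, 54] (not full yet)
step 4: append 29 -> window=[70, 39, 54, 29] -> max=70
step 5: append 53 -> window=[39, 54, 29, 53] -> max=54
step 6: append 25 -> window=[54, 29, 53, 25] -> max=54
step 7: append 29 -> window=[29, 53, 25, 29] -> max=53
step 8: append 67 -> window=[53, 25, 29, 67] -> max=67
step 9: append 71 -> window=[25, 29, 67, 71] -> max=71
step 10: append 38 -> window=[29, 67, 71, 38] -> max=71
Window #7 max = 71

Answer: 71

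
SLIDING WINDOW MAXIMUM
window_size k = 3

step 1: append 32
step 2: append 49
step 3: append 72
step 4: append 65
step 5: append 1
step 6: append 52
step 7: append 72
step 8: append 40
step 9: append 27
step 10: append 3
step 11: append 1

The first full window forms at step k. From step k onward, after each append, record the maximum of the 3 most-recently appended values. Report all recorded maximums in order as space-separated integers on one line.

Answer: 72 72 72 65 72 72 72 40 27

Derivation:
step 1: append 32 -> window=[32] (not full yet)
step 2: append 49 -> window=[32, 49] (not full yet)
step 3: append 72 -> window=[32, 49, 72] -> max=72
step 4: append 65 -> window=[49, 72, 65] -> max=72
step 5: append 1 -> window=[72, 65, 1] -> max=72
step 6: append 52 -> window=[65, 1, 52] -> max=65
step 7: append 72 -> window=[1, 52, 72] -> max=72
step 8: append 40 -> window=[52, 72, 40] -> max=72
step 9: append 27 -> window=[72, 40, 27] -> max=72
step 10: append 3 -> window=[40, 27, 3] -> max=40
step 11: append 1 -> window=[27, 3, 1] -> max=27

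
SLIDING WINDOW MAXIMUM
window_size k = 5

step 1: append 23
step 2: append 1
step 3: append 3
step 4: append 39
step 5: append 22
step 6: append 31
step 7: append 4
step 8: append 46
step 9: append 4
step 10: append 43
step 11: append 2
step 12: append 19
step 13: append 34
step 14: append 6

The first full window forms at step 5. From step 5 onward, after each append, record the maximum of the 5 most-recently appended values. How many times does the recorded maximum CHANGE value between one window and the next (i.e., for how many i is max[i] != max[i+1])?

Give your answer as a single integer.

step 1: append 23 -> window=[23] (not full yet)
step 2: append 1 -> window=[23, 1] (not full yet)
step 3: append 3 -> window=[23, 1, 3] (not full yet)
step 4: append 39 -> window=[23, 1, 3, 39] (not full yet)
step 5: append 22 -> window=[23, 1, 3, 39, 22] -> max=39
step 6: append 31 -> window=[1, 3, 39, 22, 31] -> max=39
step 7: append 4 -> window=[3, 39, 22, 31, 4] -> max=39
step 8: append 46 -> window=[39, 22, 31, 4, 46] -> max=46
step 9: append 4 -> window=[22, 31, 4, 46, 4] -> max=46
step 10: append 43 -> window=[31, 4, 46, 4, 43] -> max=46
step 11: append 2 -> window=[4, 46, 4, 43, 2] -> max=46
step 12: append 19 -> window=[46, 4, 43, 2, 19] -> max=46
step 13: append 34 -> window=[4, 43, 2, 19, 34] -> max=43
step 14: append 6 -> window=[43, 2, 19, 34, 6] -> max=43
Recorded maximums: 39 39 39 46 46 46 46 46 43 43
Changes between consecutive maximums: 2

Answer: 2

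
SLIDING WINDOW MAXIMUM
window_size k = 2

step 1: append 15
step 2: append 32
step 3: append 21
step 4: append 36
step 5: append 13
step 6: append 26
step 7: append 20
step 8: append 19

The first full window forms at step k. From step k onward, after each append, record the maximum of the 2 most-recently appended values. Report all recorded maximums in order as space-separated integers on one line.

Answer: 32 32 36 36 26 26 20

Derivation:
step 1: append 15 -> window=[15] (not full yet)
step 2: append 32 -> window=[15, 32] -> max=32
step 3: append 21 -> window=[32, 21] -> max=32
step 4: append 36 -> window=[21, 36] -> max=36
step 5: append 13 -> window=[36, 13] -> max=36
step 6: append 26 -> window=[13, 26] -> max=26
step 7: append 20 -> window=[26, 20] -> max=26
step 8: append 19 -> window=[20, 19] -> max=20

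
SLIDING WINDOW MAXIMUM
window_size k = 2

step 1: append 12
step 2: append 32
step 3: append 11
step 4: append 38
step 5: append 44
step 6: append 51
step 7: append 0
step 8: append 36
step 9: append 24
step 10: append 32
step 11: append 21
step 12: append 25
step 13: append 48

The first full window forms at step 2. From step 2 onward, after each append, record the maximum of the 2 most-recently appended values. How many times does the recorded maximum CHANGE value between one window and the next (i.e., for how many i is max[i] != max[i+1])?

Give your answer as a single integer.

step 1: append 12 -> window=[12] (not full yet)
step 2: append 32 -> window=[12, 32] -> max=32
step 3: append 11 -> window=[32, 11] -> max=32
step 4: append 38 -> window=[11, 38] -> max=38
step 5: append 44 -> window=[38, 44] -> max=44
step 6: append 51 -> window=[44, 51] -> max=51
step 7: append 0 -> window=[51, 0] -> max=51
step 8: append 36 -> window=[0, 36] -> max=36
step 9: append 24 -> window=[36, 24] -> max=36
step 10: append 32 -> window=[24, 32] -> max=32
step 11: append 21 -> window=[32, 21] -> max=32
step 12: append 25 -> window=[21, 25] -> max=25
step 13: append 48 -> window=[25, 48] -> max=48
Recorded maximums: 32 32 38 44 51 51 36 36 32 32 25 48
Changes between consecutive maximums: 7

Answer: 7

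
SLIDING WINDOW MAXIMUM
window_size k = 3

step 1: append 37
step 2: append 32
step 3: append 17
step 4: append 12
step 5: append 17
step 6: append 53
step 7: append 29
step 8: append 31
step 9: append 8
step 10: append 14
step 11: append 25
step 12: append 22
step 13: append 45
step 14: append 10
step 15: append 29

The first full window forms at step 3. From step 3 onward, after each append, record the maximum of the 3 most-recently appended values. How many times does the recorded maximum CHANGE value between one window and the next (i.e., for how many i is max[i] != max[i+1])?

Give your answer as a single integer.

step 1: append 37 -> window=[37] (not full yet)
step 2: append 32 -> window=[37, 32] (not full yet)
step 3: append 17 -> window=[37, 32, 17] -> max=37
step 4: append 12 -> window=[32, 17, 12] -> max=32
step 5: append 17 -> window=[17, 12, 17] -> max=17
step 6: append 53 -> window=[12, 17, 53] -> max=53
step 7: append 29 -> window=[17, 53, 29] -> max=53
step 8: append 31 -> window=[53, 29, 31] -> max=53
step 9: append 8 -> window=[29, 31, 8] -> max=31
step 10: append 14 -> window=[31, 8, 14] -> max=31
step 11: append 25 -> window=[8, 14, 25] -> max=25
step 12: append 22 -> window=[14, 25, 22] -> max=25
step 13: append 45 -> window=[25, 22, 45] -> max=45
step 14: append 10 -> window=[22, 45, 10] -> max=45
step 15: append 29 -> window=[45, 10, 29] -> max=45
Recorded maximums: 37 32 17 53 53 53 31 31 25 25 45 45 45
Changes between consecutive maximums: 6

Answer: 6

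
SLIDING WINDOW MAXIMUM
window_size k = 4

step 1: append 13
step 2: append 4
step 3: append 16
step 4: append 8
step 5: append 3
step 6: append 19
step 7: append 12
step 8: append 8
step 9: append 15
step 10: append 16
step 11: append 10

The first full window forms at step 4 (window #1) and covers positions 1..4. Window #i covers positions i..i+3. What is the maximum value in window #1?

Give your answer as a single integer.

Answer: 16

Derivation:
step 1: append 13 -> window=[13] (not full yet)
step 2: append 4 -> window=[13, 4] (not full yet)
step 3: append 16 -> window=[13, 4, 16] (not full yet)
step 4: append 8 -> window=[13, 4, 16, 8] -> max=16
Window #1 max = 16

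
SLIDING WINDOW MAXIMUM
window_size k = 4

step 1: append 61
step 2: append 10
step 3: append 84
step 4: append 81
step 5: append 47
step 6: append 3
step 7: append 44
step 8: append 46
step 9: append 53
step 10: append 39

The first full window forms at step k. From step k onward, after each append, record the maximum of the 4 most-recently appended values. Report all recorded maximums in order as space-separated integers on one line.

step 1: append 61 -> window=[61] (not full yet)
step 2: append 10 -> window=[61, 10] (not full yet)
step 3: append 84 -> window=[61, 10, 84] (not full yet)
step 4: append 81 -> window=[61, 10, 84, 81] -> max=84
step 5: append 47 -> window=[10, 84, 81, 47] -> max=84
step 6: append 3 -> window=[84, 81, 47, 3] -> max=84
step 7: append 44 -> window=[81, 47, 3, 44] -> max=81
step 8: append 46 -> window=[47, 3, 44, 46] -> max=47
step 9: append 53 -> window=[3, 44, 46, 53] -> max=53
step 10: append 39 -> window=[44, 46, 53, 39] -> max=53

Answer: 84 84 84 81 47 53 53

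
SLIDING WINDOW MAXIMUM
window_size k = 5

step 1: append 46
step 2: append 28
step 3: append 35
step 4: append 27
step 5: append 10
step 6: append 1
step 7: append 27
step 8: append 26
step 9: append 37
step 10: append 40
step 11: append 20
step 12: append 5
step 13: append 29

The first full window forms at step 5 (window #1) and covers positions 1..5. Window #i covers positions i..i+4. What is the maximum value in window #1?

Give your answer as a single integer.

Answer: 46

Derivation:
step 1: append 46 -> window=[46] (not full yet)
step 2: append 28 -> window=[46, 28] (not full yet)
step 3: append 35 -> window=[46, 28, 35] (not full yet)
step 4: append 27 -> window=[46, 28, 35, 27] (not full yet)
step 5: append 10 -> window=[46, 28, 35, 27, 10] -> max=46
Window #1 max = 46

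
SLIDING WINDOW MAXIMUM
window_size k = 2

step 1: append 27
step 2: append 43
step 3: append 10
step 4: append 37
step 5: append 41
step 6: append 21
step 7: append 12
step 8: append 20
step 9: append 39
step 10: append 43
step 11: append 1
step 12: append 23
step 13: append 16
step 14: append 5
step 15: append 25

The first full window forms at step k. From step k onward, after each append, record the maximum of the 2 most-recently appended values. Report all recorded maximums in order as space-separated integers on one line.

step 1: append 27 -> window=[27] (not full yet)
step 2: append 43 -> window=[27, 43] -> max=43
step 3: append 10 -> window=[43, 10] -> max=43
step 4: append 37 -> window=[10, 37] -> max=37
step 5: append 41 -> window=[37, 41] -> max=41
step 6: append 21 -> window=[41, 21] -> max=41
step 7: append 12 -> window=[21, 12] -> max=21
step 8: append 20 -> window=[12, 20] -> max=20
step 9: append 39 -> window=[20, 39] -> max=39
step 10: append 43 -> window=[39, 43] -> max=43
step 11: append 1 -> window=[43, 1] -> max=43
step 12: append 23 -> window=[1, 23] -> max=23
step 13: append 16 -> window=[23, 16] -> max=23
step 14: append 5 -> window=[16, 5] -> max=16
step 15: append 25 -> window=[5, 25] -> max=25

Answer: 43 43 37 41 41 21 20 39 43 43 23 23 16 25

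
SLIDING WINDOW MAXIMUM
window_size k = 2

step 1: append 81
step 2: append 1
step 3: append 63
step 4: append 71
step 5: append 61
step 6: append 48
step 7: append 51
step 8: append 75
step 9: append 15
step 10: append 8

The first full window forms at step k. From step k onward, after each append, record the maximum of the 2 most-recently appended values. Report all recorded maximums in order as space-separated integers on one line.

Answer: 81 63 71 71 61 51 75 75 15

Derivation:
step 1: append 81 -> window=[81] (not full yet)
step 2: append 1 -> window=[81, 1] -> max=81
step 3: append 63 -> window=[1, 63] -> max=63
step 4: append 71 -> window=[63, 71] -> max=71
step 5: append 61 -> window=[71, 61] -> max=71
step 6: append 48 -> window=[61, 48] -> max=61
step 7: append 51 -> window=[48, 51] -> max=51
step 8: append 75 -> window=[51, 75] -> max=75
step 9: append 15 -> window=[75, 15] -> max=75
step 10: append 8 -> window=[15, 8] -> max=15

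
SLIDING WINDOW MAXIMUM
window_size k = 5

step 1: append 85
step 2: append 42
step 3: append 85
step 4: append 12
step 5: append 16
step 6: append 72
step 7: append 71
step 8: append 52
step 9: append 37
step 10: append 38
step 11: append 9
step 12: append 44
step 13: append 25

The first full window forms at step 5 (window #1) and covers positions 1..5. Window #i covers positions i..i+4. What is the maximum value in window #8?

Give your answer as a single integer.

step 1: append 85 -> window=[85] (not full yet)
step 2: append 42 -> window=[85, 42] (not full yet)
step 3: append 85 -> window=[85, 42, 85] (not full yet)
step 4: append 12 -> window=[85, 42, 85, 12] (not full yet)
step 5: append 16 -> window=[85, 42, 85, 12, 16] -> max=85
step 6: append 72 -> window=[42, 85, 12, 16, 72] -> max=85
step 7: append 71 -> window=[85, 12, 16, 72, 71] -> max=85
step 8: append 52 -> window=[12, 16, 72, 71, 52] -> max=72
step 9: append 37 -> window=[16, 72, 71, 52, 37] -> max=72
step 10: append 38 -> window=[72, 71, 52, 37, 38] -> max=72
step 11: append 9 -> window=[71, 52, 37, 38, 9] -> max=71
step 12: append 44 -> window=[52, 37, 38, 9, 44] -> max=52
Window #8 max = 52

Answer: 52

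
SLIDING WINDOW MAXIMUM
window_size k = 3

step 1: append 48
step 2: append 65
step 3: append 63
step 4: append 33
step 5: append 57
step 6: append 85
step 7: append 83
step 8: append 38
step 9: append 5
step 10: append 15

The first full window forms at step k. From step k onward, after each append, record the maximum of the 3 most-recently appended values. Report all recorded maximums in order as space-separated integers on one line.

step 1: append 48 -> window=[48] (not full yet)
step 2: append 65 -> window=[48, 65] (not full yet)
step 3: append 63 -> window=[48, 65, 63] -> max=65
step 4: append 33 -> window=[65, 63, 33] -> max=65
step 5: append 57 -> window=[63, 33, 57] -> max=63
step 6: append 85 -> window=[33, 57, 85] -> max=85
step 7: append 83 -> window=[57, 85, 83] -> max=85
step 8: append 38 -> window=[85, 83, 38] -> max=85
step 9: append 5 -> window=[83, 38, 5] -> max=83
step 10: append 15 -> window=[38, 5, 15] -> max=38

Answer: 65 65 63 85 85 85 83 38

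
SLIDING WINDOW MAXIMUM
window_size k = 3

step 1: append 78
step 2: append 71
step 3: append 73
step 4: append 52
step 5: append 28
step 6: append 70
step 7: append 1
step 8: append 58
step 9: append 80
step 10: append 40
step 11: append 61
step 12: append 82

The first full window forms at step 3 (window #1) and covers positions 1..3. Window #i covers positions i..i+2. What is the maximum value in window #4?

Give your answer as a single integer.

step 1: append 78 -> window=[78] (not full yet)
step 2: append 71 -> window=[78, 71] (not full yet)
step 3: append 73 -> window=[78, 71, 73] -> max=78
step 4: append 52 -> window=[71, 73, 52] -> max=73
step 5: append 28 -> window=[73, 52, 28] -> max=73
step 6: append 70 -> window=[52, 28, 70] -> max=70
Window #4 max = 70

Answer: 70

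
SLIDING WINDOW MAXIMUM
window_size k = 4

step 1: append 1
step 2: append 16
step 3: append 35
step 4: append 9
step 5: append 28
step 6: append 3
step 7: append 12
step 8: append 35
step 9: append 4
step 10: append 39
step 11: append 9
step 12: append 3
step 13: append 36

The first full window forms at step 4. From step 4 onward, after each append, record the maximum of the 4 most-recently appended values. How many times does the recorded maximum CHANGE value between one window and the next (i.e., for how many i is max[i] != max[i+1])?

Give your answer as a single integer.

Answer: 3

Derivation:
step 1: append 1 -> window=[1] (not full yet)
step 2: append 16 -> window=[1, 16] (not full yet)
step 3: append 35 -> window=[1, 16, 35] (not full yet)
step 4: append 9 -> window=[1, 16, 35, 9] -> max=35
step 5: append 28 -> window=[16, 35, 9, 28] -> max=35
step 6: append 3 -> window=[35, 9, 28, 3] -> max=35
step 7: append 12 -> window=[9, 28, 3, 12] -> max=28
step 8: append 35 -> window=[28, 3, 12, 35] -> max=35
step 9: append 4 -> window=[3, 12, 35, 4] -> max=35
step 10: append 39 -> window=[12, 35, 4, 39] -> max=39
step 11: append 9 -> window=[35, 4, 39, 9] -> max=39
step 12: append 3 -> window=[4, 39, 9, 3] -> max=39
step 13: append 36 -> window=[39, 9, 3, 36] -> max=39
Recorded maximums: 35 35 35 28 35 35 39 39 39 39
Changes between consecutive maximums: 3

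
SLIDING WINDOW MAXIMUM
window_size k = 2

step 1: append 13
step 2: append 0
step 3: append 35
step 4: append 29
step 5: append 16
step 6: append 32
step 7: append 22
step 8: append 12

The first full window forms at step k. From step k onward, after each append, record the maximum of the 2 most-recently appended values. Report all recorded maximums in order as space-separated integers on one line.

Answer: 13 35 35 29 32 32 22

Derivation:
step 1: append 13 -> window=[13] (not full yet)
step 2: append 0 -> window=[13, 0] -> max=13
step 3: append 35 -> window=[0, 35] -> max=35
step 4: append 29 -> window=[35, 29] -> max=35
step 5: append 16 -> window=[29, 16] -> max=29
step 6: append 32 -> window=[16, 32] -> max=32
step 7: append 22 -> window=[32, 22] -> max=32
step 8: append 12 -> window=[22, 12] -> max=22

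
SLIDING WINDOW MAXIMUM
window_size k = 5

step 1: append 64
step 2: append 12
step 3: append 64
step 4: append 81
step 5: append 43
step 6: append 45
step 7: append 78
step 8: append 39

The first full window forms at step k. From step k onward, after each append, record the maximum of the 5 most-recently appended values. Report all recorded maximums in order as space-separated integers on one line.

Answer: 81 81 81 81

Derivation:
step 1: append 64 -> window=[64] (not full yet)
step 2: append 12 -> window=[64, 12] (not full yet)
step 3: append 64 -> window=[64, 12, 64] (not full yet)
step 4: append 81 -> window=[64, 12, 64, 81] (not full yet)
step 5: append 43 -> window=[64, 12, 64, 81, 43] -> max=81
step 6: append 45 -> window=[12, 64, 81, 43, 45] -> max=81
step 7: append 78 -> window=[64, 81, 43, 45, 78] -> max=81
step 8: append 39 -> window=[81, 43, 45, 78, 39] -> max=81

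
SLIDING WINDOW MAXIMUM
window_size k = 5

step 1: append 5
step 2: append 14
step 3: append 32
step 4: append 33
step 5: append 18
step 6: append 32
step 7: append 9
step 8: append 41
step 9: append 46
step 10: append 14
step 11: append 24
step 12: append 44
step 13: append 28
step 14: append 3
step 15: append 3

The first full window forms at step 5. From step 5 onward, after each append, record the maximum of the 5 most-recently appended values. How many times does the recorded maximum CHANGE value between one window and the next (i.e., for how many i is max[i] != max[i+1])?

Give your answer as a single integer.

Answer: 3

Derivation:
step 1: append 5 -> window=[5] (not full yet)
step 2: append 14 -> window=[5, 14] (not full yet)
step 3: append 32 -> window=[5, 14, 32] (not full yet)
step 4: append 33 -> window=[5, 14, 32, 33] (not full yet)
step 5: append 18 -> window=[5, 14, 32, 33, 18] -> max=33
step 6: append 32 -> window=[14, 32, 33, 18, 32] -> max=33
step 7: append 9 -> window=[32, 33, 18, 32, 9] -> max=33
step 8: append 41 -> window=[33, 18, 32, 9, 41] -> max=41
step 9: append 46 -> window=[18, 32, 9, 41, 46] -> max=46
step 10: append 14 -> window=[32, 9, 41, 46, 14] -> max=46
step 11: append 24 -> window=[9, 41, 46, 14, 24] -> max=46
step 12: append 44 -> window=[41, 46, 14, 24, 44] -> max=46
step 13: append 28 -> window=[46, 14, 24, 44, 28] -> max=46
step 14: append 3 -> window=[14, 24, 44, 28, 3] -> max=44
step 15: append 3 -> window=[24, 44, 28, 3, 3] -> max=44
Recorded maximums: 33 33 33 41 46 46 46 46 46 44 44
Changes between consecutive maximums: 3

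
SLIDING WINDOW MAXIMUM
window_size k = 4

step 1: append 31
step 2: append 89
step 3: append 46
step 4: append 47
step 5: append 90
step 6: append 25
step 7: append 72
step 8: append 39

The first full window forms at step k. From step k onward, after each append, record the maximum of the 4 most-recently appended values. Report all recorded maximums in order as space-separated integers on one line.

Answer: 89 90 90 90 90

Derivation:
step 1: append 31 -> window=[31] (not full yet)
step 2: append 89 -> window=[31, 89] (not full yet)
step 3: append 46 -> window=[31, 89, 46] (not full yet)
step 4: append 47 -> window=[31, 89, 46, 47] -> max=89
step 5: append 90 -> window=[89, 46, 47, 90] -> max=90
step 6: append 25 -> window=[46, 47, 90, 25] -> max=90
step 7: append 72 -> window=[47, 90, 25, 72] -> max=90
step 8: append 39 -> window=[90, 25, 72, 39] -> max=90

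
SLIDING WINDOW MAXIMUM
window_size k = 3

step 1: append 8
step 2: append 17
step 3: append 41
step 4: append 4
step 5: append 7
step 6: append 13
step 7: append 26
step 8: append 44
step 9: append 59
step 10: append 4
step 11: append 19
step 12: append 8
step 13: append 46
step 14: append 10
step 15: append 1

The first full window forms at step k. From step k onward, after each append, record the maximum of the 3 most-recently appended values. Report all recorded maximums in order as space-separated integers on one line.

step 1: append 8 -> window=[8] (not full yet)
step 2: append 17 -> window=[8, 17] (not full yet)
step 3: append 41 -> window=[8, 17, 41] -> max=41
step 4: append 4 -> window=[17, 41, 4] -> max=41
step 5: append 7 -> window=[41, 4, 7] -> max=41
step 6: append 13 -> window=[4, 7, 13] -> max=13
step 7: append 26 -> window=[7, 13, 26] -> max=26
step 8: append 44 -> window=[13, 26, 44] -> max=44
step 9: append 59 -> window=[26, 44, 59] -> max=59
step 10: append 4 -> window=[44, 59, 4] -> max=59
step 11: append 19 -> window=[59, 4, 19] -> max=59
step 12: append 8 -> window=[4, 19, 8] -> max=19
step 13: append 46 -> window=[19, 8, 46] -> max=46
step 14: append 10 -> window=[8, 46, 10] -> max=46
step 15: append 1 -> window=[46, 10, 1] -> max=46

Answer: 41 41 41 13 26 44 59 59 59 19 46 46 46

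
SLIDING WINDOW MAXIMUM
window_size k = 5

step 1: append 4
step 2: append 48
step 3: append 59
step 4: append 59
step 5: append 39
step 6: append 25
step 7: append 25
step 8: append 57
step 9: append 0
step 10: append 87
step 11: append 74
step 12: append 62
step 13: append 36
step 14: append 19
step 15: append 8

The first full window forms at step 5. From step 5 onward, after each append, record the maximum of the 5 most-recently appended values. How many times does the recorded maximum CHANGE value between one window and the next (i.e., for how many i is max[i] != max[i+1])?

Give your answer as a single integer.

Answer: 3

Derivation:
step 1: append 4 -> window=[4] (not full yet)
step 2: append 48 -> window=[4, 48] (not full yet)
step 3: append 59 -> window=[4, 48, 59] (not full yet)
step 4: append 59 -> window=[4, 48, 59, 59] (not full yet)
step 5: append 39 -> window=[4, 48, 59, 59, 39] -> max=59
step 6: append 25 -> window=[48, 59, 59, 39, 25] -> max=59
step 7: append 25 -> window=[59, 59, 39, 25, 25] -> max=59
step 8: append 57 -> window=[59, 39, 25, 25, 57] -> max=59
step 9: append 0 -> window=[39, 25, 25, 57, 0] -> max=57
step 10: append 87 -> window=[25, 25, 57, 0, 87] -> max=87
step 11: append 74 -> window=[25, 57, 0, 87, 74] -> max=87
step 12: append 62 -> window=[57, 0, 87, 74, 62] -> max=87
step 13: append 36 -> window=[0, 87, 74, 62, 36] -> max=87
step 14: append 19 -> window=[87, 74, 62, 36, 19] -> max=87
step 15: append 8 -> window=[74, 62, 36, 19, 8] -> max=74
Recorded maximums: 59 59 59 59 57 87 87 87 87 87 74
Changes between consecutive maximums: 3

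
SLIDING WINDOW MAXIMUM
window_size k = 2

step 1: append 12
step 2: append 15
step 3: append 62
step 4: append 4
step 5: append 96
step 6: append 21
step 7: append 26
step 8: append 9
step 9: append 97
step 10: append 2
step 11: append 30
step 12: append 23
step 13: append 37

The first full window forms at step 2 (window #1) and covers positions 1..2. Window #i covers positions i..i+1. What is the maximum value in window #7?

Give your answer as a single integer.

step 1: append 12 -> window=[12] (not full yet)
step 2: append 15 -> window=[12, 15] -> max=15
step 3: append 62 -> window=[15, 62] -> max=62
step 4: append 4 -> window=[62, 4] -> max=62
step 5: append 96 -> window=[4, 96] -> max=96
step 6: append 21 -> window=[96, 21] -> max=96
step 7: append 26 -> window=[21, 26] -> max=26
step 8: append 9 -> window=[26, 9] -> max=26
Window #7 max = 26

Answer: 26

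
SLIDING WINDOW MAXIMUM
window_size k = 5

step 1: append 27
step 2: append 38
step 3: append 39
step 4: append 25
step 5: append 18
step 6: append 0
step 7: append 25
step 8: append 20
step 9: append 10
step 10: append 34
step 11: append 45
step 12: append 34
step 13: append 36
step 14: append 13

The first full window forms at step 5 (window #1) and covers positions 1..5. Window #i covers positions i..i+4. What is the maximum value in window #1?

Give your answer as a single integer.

Answer: 39

Derivation:
step 1: append 27 -> window=[27] (not full yet)
step 2: append 38 -> window=[27, 38] (not full yet)
step 3: append 39 -> window=[27, 38, 39] (not full yet)
step 4: append 25 -> window=[27, 38, 39, 25] (not full yet)
step 5: append 18 -> window=[27, 38, 39, 25, 18] -> max=39
Window #1 max = 39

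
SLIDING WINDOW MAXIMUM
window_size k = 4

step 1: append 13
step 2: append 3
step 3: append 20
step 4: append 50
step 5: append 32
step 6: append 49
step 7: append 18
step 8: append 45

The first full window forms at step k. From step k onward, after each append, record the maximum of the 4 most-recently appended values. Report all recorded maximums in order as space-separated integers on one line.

step 1: append 13 -> window=[13] (not full yet)
step 2: append 3 -> window=[13, 3] (not full yet)
step 3: append 20 -> window=[13, 3, 20] (not full yet)
step 4: append 50 -> window=[13, 3, 20, 50] -> max=50
step 5: append 32 -> window=[3, 20, 50, 32] -> max=50
step 6: append 49 -> window=[20, 50, 32, 49] -> max=50
step 7: append 18 -> window=[50, 32, 49, 18] -> max=50
step 8: append 45 -> window=[32, 49, 18, 45] -> max=49

Answer: 50 50 50 50 49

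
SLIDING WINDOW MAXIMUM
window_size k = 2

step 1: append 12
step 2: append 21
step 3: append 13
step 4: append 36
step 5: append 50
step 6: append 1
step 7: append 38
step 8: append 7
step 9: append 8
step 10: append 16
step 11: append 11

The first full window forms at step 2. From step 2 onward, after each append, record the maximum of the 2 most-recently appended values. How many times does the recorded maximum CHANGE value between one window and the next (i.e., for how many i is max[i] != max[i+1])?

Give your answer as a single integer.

step 1: append 12 -> window=[12] (not full yet)
step 2: append 21 -> window=[12, 21] -> max=21
step 3: append 13 -> window=[21, 13] -> max=21
step 4: append 36 -> window=[13, 36] -> max=36
step 5: append 50 -> window=[36, 50] -> max=50
step 6: append 1 -> window=[50, 1] -> max=50
step 7: append 38 -> window=[1, 38] -> max=38
step 8: append 7 -> window=[38, 7] -> max=38
step 9: append 8 -> window=[7, 8] -> max=8
step 10: append 16 -> window=[8, 16] -> max=16
step 11: append 11 -> window=[16, 11] -> max=16
Recorded maximums: 21 21 36 50 50 38 38 8 16 16
Changes between consecutive maximums: 5

Answer: 5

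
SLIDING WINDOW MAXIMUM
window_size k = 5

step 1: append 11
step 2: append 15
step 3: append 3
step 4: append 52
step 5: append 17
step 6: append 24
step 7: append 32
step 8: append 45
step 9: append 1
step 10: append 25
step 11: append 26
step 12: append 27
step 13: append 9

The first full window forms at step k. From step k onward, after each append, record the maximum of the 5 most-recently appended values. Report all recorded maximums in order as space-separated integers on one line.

step 1: append 11 -> window=[11] (not full yet)
step 2: append 15 -> window=[11, 15] (not full yet)
step 3: append 3 -> window=[11, 15, 3] (not full yet)
step 4: append 52 -> window=[11, 15, 3, 52] (not full yet)
step 5: append 17 -> window=[11, 15, 3, 52, 17] -> max=52
step 6: append 24 -> window=[15, 3, 52, 17, 24] -> max=52
step 7: append 32 -> window=[3, 52, 17, 24, 32] -> max=52
step 8: append 45 -> window=[52, 17, 24, 32, 45] -> max=52
step 9: append 1 -> window=[17, 24, 32, 45, 1] -> max=45
step 10: append 25 -> window=[24, 32, 45, 1, 25] -> max=45
step 11: append 26 -> window=[32, 45, 1, 25, 26] -> max=45
step 12: append 27 -> window=[45, 1, 25, 26, 27] -> max=45
step 13: append 9 -> window=[1, 25, 26, 27, 9] -> max=27

Answer: 52 52 52 52 45 45 45 45 27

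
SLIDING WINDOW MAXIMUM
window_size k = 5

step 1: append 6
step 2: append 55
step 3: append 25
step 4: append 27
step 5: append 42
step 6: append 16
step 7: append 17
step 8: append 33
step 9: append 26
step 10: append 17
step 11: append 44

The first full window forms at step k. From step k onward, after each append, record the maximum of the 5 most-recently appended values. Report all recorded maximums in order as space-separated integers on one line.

Answer: 55 55 42 42 42 33 44

Derivation:
step 1: append 6 -> window=[6] (not full yet)
step 2: append 55 -> window=[6, 55] (not full yet)
step 3: append 25 -> window=[6, 55, 25] (not full yet)
step 4: append 27 -> window=[6, 55, 25, 27] (not full yet)
step 5: append 42 -> window=[6, 55, 25, 27, 42] -> max=55
step 6: append 16 -> window=[55, 25, 27, 42, 16] -> max=55
step 7: append 17 -> window=[25, 27, 42, 16, 17] -> max=42
step 8: append 33 -> window=[27, 42, 16, 17, 33] -> max=42
step 9: append 26 -> window=[42, 16, 17, 33, 26] -> max=42
step 10: append 17 -> window=[16, 17, 33, 26, 17] -> max=33
step 11: append 44 -> window=[17, 33, 26, 17, 44] -> max=44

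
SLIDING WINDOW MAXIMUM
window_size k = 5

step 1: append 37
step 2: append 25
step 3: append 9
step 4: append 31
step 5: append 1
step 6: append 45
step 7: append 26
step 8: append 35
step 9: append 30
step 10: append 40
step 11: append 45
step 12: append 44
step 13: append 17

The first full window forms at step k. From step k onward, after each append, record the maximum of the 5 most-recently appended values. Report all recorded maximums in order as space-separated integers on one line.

Answer: 37 45 45 45 45 45 45 45 45

Derivation:
step 1: append 37 -> window=[37] (not full yet)
step 2: append 25 -> window=[37, 25] (not full yet)
step 3: append 9 -> window=[37, 25, 9] (not full yet)
step 4: append 31 -> window=[37, 25, 9, 31] (not full yet)
step 5: append 1 -> window=[37, 25, 9, 31, 1] -> max=37
step 6: append 45 -> window=[25, 9, 31, 1, 45] -> max=45
step 7: append 26 -> window=[9, 31, 1, 45, 26] -> max=45
step 8: append 35 -> window=[31, 1, 45, 26, 35] -> max=45
step 9: append 30 -> window=[1, 45, 26, 35, 30] -> max=45
step 10: append 40 -> window=[45, 26, 35, 30, 40] -> max=45
step 11: append 45 -> window=[26, 35, 30, 40, 45] -> max=45
step 12: append 44 -> window=[35, 30, 40, 45, 44] -> max=45
step 13: append 17 -> window=[30, 40, 45, 44, 17] -> max=45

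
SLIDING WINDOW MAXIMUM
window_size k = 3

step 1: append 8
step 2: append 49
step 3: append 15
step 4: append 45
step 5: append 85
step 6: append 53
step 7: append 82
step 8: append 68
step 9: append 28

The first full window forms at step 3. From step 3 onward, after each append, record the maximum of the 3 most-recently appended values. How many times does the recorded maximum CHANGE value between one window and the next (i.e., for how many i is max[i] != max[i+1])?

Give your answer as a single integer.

Answer: 2

Derivation:
step 1: append 8 -> window=[8] (not full yet)
step 2: append 49 -> window=[8, 49] (not full yet)
step 3: append 15 -> window=[8, 49, 15] -> max=49
step 4: append 45 -> window=[49, 15, 45] -> max=49
step 5: append 85 -> window=[15, 45, 85] -> max=85
step 6: append 53 -> window=[45, 85, 53] -> max=85
step 7: append 82 -> window=[85, 53, 82] -> max=85
step 8: append 68 -> window=[53, 82, 68] -> max=82
step 9: append 28 -> window=[82, 68, 28] -> max=82
Recorded maximums: 49 49 85 85 85 82 82
Changes between consecutive maximums: 2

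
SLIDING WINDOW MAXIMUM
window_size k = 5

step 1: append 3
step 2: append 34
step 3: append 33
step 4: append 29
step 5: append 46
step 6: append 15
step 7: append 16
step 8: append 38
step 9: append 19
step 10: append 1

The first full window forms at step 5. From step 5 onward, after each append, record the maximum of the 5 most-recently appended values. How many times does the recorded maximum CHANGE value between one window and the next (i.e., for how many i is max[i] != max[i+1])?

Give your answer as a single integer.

Answer: 1

Derivation:
step 1: append 3 -> window=[3] (not full yet)
step 2: append 34 -> window=[3, 34] (not full yet)
step 3: append 33 -> window=[3, 34, 33] (not full yet)
step 4: append 29 -> window=[3, 34, 33, 29] (not full yet)
step 5: append 46 -> window=[3, 34, 33, 29, 46] -> max=46
step 6: append 15 -> window=[34, 33, 29, 46, 15] -> max=46
step 7: append 16 -> window=[33, 29, 46, 15, 16] -> max=46
step 8: append 38 -> window=[29, 46, 15, 16, 38] -> max=46
step 9: append 19 -> window=[46, 15, 16, 38, 19] -> max=46
step 10: append 1 -> window=[15, 16, 38, 19, 1] -> max=38
Recorded maximums: 46 46 46 46 46 38
Changes between consecutive maximums: 1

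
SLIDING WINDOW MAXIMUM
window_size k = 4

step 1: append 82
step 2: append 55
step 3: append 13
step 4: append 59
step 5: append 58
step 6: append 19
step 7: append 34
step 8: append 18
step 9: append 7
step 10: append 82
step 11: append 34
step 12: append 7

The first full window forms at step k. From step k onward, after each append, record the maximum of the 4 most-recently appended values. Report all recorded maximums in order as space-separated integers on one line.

Answer: 82 59 59 59 58 34 82 82 82

Derivation:
step 1: append 82 -> window=[82] (not full yet)
step 2: append 55 -> window=[82, 55] (not full yet)
step 3: append 13 -> window=[82, 55, 13] (not full yet)
step 4: append 59 -> window=[82, 55, 13, 59] -> max=82
step 5: append 58 -> window=[55, 13, 59, 58] -> max=59
step 6: append 19 -> window=[13, 59, 58, 19] -> max=59
step 7: append 34 -> window=[59, 58, 19, 34] -> max=59
step 8: append 18 -> window=[58, 19, 34, 18] -> max=58
step 9: append 7 -> window=[19, 34, 18, 7] -> max=34
step 10: append 82 -> window=[34, 18, 7, 82] -> max=82
step 11: append 34 -> window=[18, 7, 82, 34] -> max=82
step 12: append 7 -> window=[7, 82, 34, 7] -> max=82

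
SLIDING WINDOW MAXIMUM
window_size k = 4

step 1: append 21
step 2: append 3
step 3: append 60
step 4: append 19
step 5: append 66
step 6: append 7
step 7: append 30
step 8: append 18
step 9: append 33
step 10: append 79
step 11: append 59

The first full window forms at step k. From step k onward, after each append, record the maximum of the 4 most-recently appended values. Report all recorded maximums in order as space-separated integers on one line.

Answer: 60 66 66 66 66 33 79 79

Derivation:
step 1: append 21 -> window=[21] (not full yet)
step 2: append 3 -> window=[21, 3] (not full yet)
step 3: append 60 -> window=[21, 3, 60] (not full yet)
step 4: append 19 -> window=[21, 3, 60, 19] -> max=60
step 5: append 66 -> window=[3, 60, 19, 66] -> max=66
step 6: append 7 -> window=[60, 19, 66, 7] -> max=66
step 7: append 30 -> window=[19, 66, 7, 30] -> max=66
step 8: append 18 -> window=[66, 7, 30, 18] -> max=66
step 9: append 33 -> window=[7, 30, 18, 33] -> max=33
step 10: append 79 -> window=[30, 18, 33, 79] -> max=79
step 11: append 59 -> window=[18, 33, 79, 59] -> max=79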